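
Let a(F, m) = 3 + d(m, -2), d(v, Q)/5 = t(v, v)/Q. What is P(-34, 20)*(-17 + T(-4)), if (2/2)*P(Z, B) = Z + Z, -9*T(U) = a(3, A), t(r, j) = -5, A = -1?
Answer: 11458/9 ≈ 1273.1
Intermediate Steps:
d(v, Q) = -25/Q (d(v, Q) = 5*(-5/Q) = -25/Q)
a(F, m) = 31/2 (a(F, m) = 3 - 25/(-2) = 3 - 25*(-½) = 3 + 25/2 = 31/2)
T(U) = -31/18 (T(U) = -⅑*31/2 = -31/18)
P(Z, B) = 2*Z (P(Z, B) = Z + Z = 2*Z)
P(-34, 20)*(-17 + T(-4)) = (2*(-34))*(-17 - 31/18) = -68*(-337/18) = 11458/9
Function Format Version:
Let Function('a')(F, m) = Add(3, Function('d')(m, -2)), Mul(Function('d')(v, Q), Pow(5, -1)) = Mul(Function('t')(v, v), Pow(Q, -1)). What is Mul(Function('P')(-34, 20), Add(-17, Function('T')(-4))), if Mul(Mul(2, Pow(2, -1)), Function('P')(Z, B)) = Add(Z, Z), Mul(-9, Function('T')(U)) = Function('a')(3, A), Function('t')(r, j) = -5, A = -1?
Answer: Rational(11458, 9) ≈ 1273.1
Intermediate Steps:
Function('d')(v, Q) = Mul(-25, Pow(Q, -1)) (Function('d')(v, Q) = Mul(5, Mul(-5, Pow(Q, -1))) = Mul(-25, Pow(Q, -1)))
Function('a')(F, m) = Rational(31, 2) (Function('a')(F, m) = Add(3, Mul(-25, Pow(-2, -1))) = Add(3, Mul(-25, Rational(-1, 2))) = Add(3, Rational(25, 2)) = Rational(31, 2))
Function('T')(U) = Rational(-31, 18) (Function('T')(U) = Mul(Rational(-1, 9), Rational(31, 2)) = Rational(-31, 18))
Function('P')(Z, B) = Mul(2, Z) (Function('P')(Z, B) = Add(Z, Z) = Mul(2, Z))
Mul(Function('P')(-34, 20), Add(-17, Function('T')(-4))) = Mul(Mul(2, -34), Add(-17, Rational(-31, 18))) = Mul(-68, Rational(-337, 18)) = Rational(11458, 9)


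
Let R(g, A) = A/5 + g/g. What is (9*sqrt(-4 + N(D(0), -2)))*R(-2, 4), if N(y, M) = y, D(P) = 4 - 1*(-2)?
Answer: 81*sqrt(2)/5 ≈ 22.910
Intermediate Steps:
D(P) = 6 (D(P) = 4 + 2 = 6)
R(g, A) = 1 + A/5 (R(g, A) = A*(1/5) + 1 = A/5 + 1 = 1 + A/5)
(9*sqrt(-4 + N(D(0), -2)))*R(-2, 4) = (9*sqrt(-4 + 6))*(1 + (1/5)*4) = (9*sqrt(2))*(1 + 4/5) = (9*sqrt(2))*(9/5) = 81*sqrt(2)/5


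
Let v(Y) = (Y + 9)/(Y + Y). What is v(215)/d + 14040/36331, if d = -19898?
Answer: 30030016864/77713280585 ≈ 0.38642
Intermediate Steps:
v(Y) = (9 + Y)/(2*Y) (v(Y) = (9 + Y)/((2*Y)) = (9 + Y)*(1/(2*Y)) = (9 + Y)/(2*Y))
v(215)/d + 14040/36331 = ((½)*(9 + 215)/215)/(-19898) + 14040/36331 = ((½)*(1/215)*224)*(-1/19898) + 14040*(1/36331) = (112/215)*(-1/19898) + 14040/36331 = -56/2139035 + 14040/36331 = 30030016864/77713280585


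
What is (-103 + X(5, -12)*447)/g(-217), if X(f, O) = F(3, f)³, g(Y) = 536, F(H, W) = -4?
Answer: -28711/536 ≈ -53.565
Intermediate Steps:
X(f, O) = -64 (X(f, O) = (-4)³ = -64)
(-103 + X(5, -12)*447)/g(-217) = (-103 - 64*447)/536 = (-103 - 28608)*(1/536) = -28711*1/536 = -28711/536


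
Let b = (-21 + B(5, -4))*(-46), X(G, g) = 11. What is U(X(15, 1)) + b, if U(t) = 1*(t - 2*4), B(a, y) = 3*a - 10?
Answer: 739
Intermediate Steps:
B(a, y) = -10 + 3*a
U(t) = -8 + t (U(t) = 1*(t - 8) = 1*(-8 + t) = -8 + t)
b = 736 (b = (-21 + (-10 + 3*5))*(-46) = (-21 + (-10 + 15))*(-46) = (-21 + 5)*(-46) = -16*(-46) = 736)
U(X(15, 1)) + b = (-8 + 11) + 736 = 3 + 736 = 739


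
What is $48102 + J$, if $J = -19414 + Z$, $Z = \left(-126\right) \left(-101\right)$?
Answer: $41414$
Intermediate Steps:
$Z = 12726$
$J = -6688$ ($J = -19414 + 12726 = -6688$)
$48102 + J = 48102 - 6688 = 41414$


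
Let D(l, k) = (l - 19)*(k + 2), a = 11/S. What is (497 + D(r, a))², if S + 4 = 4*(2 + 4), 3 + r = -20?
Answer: 15202201/100 ≈ 1.5202e+5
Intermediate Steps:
r = -23 (r = -3 - 20 = -23)
S = 20 (S = -4 + 4*(2 + 4) = -4 + 4*6 = -4 + 24 = 20)
a = 11/20 ≈ 0.55000
D(l, k) = (-19 + l)*(2 + k)
(497 + D(r, a))² = (497 + (-38 - 19*11/20 + 2*(-23) + (11/20)*(-23)))² = (497 + (-38 - 209/20 - 46 - 253/20))² = (497 - 1071/10)² = (3899/10)² = 15202201/100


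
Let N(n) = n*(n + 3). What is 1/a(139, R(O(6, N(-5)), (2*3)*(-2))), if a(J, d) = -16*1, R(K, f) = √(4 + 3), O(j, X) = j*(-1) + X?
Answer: -1/16 ≈ -0.062500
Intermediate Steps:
N(n) = n*(3 + n)
O(j, X) = X - j (O(j, X) = -j + X = X - j)
R(K, f) = √7
a(J, d) = -16
1/a(139, R(O(6, N(-5)), (2*3)*(-2))) = 1/(-16) = -1/16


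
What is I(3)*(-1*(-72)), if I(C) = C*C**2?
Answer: 1944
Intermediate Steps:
I(C) = C**3
I(3)*(-1*(-72)) = 3**3*(-1*(-72)) = 27*72 = 1944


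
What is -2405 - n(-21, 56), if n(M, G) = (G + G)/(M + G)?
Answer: -12041/5 ≈ -2408.2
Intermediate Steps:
n(M, G) = 2*G/(G + M) (n(M, G) = (2*G)/(G + M) = 2*G/(G + M))
-2405 - n(-21, 56) = -2405 - 2*56/(56 - 21) = -2405 - 2*56/35 = -2405 - 1*16/5 = -2405 - 16/5 = -12041/5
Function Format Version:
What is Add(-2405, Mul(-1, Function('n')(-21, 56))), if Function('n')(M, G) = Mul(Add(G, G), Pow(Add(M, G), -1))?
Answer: Rational(-12041, 5) ≈ -2408.2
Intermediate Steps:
Function('n')(M, G) = Mul(2, G, Pow(Add(G, M), -1)) (Function('n')(M, G) = Mul(Mul(2, G), Pow(Add(G, M), -1)) = Mul(2, G, Pow(Add(G, M), -1)))
Add(-2405, Mul(-1, Function('n')(-21, 56))) = Add(-2405, Mul(-1, Mul(2, 56, Pow(Add(56, -21), -1)))) = Add(-2405, Mul(-1, Mul(2, 56, Pow(35, -1)))) = Add(-2405, Mul(-1, Mul(2, 56, Rational(1, 35)))) = Add(-2405, Mul(-1, Rational(16, 5))) = Add(-2405, Rational(-16, 5)) = Rational(-12041, 5)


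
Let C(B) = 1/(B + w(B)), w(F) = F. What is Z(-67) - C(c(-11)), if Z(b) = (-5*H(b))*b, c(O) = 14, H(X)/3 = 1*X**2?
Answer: 126320459/28 ≈ 4.5114e+6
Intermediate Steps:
H(X) = 3*X**2 (H(X) = 3*(1*X**2) = 3*X**2)
Z(b) = -15*b**3 (Z(b) = (-15*b**2)*b = -15*b**3)
C(B) = 1/(2*B) (C(B) = 1/(B + B) = 1/(2*B))
Z(-67) - C(c(-11)) = -15*(-67)**3 - 1/(2*14) = -15*(-300763) - 1/(2*14) = 4511445 - 1*1/28 = 4511445 - 1/28 = 126320459/28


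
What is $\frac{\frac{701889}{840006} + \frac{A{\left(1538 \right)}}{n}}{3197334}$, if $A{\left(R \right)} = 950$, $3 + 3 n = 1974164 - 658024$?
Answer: $\frac{308725366631}{1178284698311397516} \approx 2.6201 \cdot 10^{-7}$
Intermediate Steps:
$n = \frac{1316137}{3}$ ($n = -1 + \frac{1974164 - 658024}{3} = -1 + \frac{1}{3} \cdot 1316140 = -1 + \frac{1316140}{3} = \frac{1316137}{3} \approx 4.3871 \cdot 10^{5}$)
$\frac{\frac{701889}{840006} + \frac{A{\left(1538 \right)}}{n}}{3197334} = \frac{\frac{701889}{840006} + \frac{950}{\frac{1316137}{3}}}{3197334} = \left(701889 \cdot \frac{1}{840006} + 950 \cdot \frac{3}{1316137}\right) \frac{1}{3197334} = \left(\frac{233963}{280002} + \frac{2850}{1316137}\right) \frac{1}{3197334} = \frac{308725366631}{368520992274} \cdot \frac{1}{3197334} = \frac{308725366631}{1178284698311397516}$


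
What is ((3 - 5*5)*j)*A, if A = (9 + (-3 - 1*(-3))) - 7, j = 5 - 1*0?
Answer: -220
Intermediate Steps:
j = 5 (j = 5 + 0 = 5)
A = 2 (A = (9 + (-3 + 3)) - 7 = (9 + 0) - 7 = 9 - 7 = 2)
((3 - 5*5)*j)*A = ((3 - 5*5)*5)*2 = ((3 - 25)*5)*2 = -22*5*2 = -110*2 = -220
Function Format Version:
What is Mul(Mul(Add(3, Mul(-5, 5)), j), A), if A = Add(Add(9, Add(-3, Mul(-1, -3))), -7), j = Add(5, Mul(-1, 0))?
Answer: -220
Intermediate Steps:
j = 5 (j = Add(5, 0) = 5)
A = 2 (A = Add(Add(9, Add(-3, 3)), -7) = Add(Add(9, 0), -7) = Add(9, -7) = 2)
Mul(Mul(Add(3, Mul(-5, 5)), j), A) = Mul(Mul(Add(3, Mul(-5, 5)), 5), 2) = Mul(Mul(Add(3, -25), 5), 2) = Mul(Mul(-22, 5), 2) = Mul(-110, 2) = -220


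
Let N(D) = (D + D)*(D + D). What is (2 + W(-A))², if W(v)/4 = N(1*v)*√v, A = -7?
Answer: 4302596 + 3136*√7 ≈ 4.3109e+6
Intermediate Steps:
N(D) = 4*D² (N(D) = (2*D)*(2*D) = 4*D²)
W(v) = 16*v^(5/2) (W(v) = 4*((4*(1*v)²)*√v) = 4*((4*v²)*√v) = 4*(4*v^(5/2)) = 16*v^(5/2))
(2 + W(-A))² = (2 + 16*(-1*(-7))^(5/2))² = (2 + 16*7^(5/2))² = (2 + 16*(49*√7))² = (2 + 784*√7)²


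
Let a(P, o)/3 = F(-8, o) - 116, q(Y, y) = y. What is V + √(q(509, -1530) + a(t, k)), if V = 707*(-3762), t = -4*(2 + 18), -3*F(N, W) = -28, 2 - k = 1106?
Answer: -2659734 + 5*I*√74 ≈ -2.6597e+6 + 43.012*I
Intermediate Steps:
k = -1104 (k = 2 - 1*1106 = 2 - 1106 = -1104)
F(N, W) = 28/3 (F(N, W) = -⅓*(-28) = 28/3)
t = -80 (t = -4*20 = -80)
a(P, o) = -320 (a(P, o) = 3*(28/3 - 116) = 3*(-320/3) = -320)
V = -2659734
V + √(q(509, -1530) + a(t, k)) = -2659734 + √(-1530 - 320) = -2659734 + √(-1850) = -2659734 + 5*I*√74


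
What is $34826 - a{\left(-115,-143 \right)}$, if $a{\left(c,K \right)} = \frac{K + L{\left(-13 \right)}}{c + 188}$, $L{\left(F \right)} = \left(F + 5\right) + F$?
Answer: $\frac{2542462}{73} \approx 34828.0$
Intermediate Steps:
$L{\left(F \right)} = 5 + 2 F$ ($L{\left(F \right)} = \left(5 + F\right) + F = 5 + 2 F$)
$a{\left(c,K \right)} = \frac{-21 + K}{188 + c}$ ($a{\left(c,K \right)} = \frac{K + \left(5 + 2 \left(-13\right)\right)}{c + 188} = \frac{K + \left(5 - 26\right)}{188 + c} = \frac{K - 21}{188 + c} = \frac{-21 + K}{188 + c}$)
$34826 - a{\left(-115,-143 \right)} = 34826 - \frac{-21 - 143}{188 - 115} = 34826 - \frac{1}{73} \left(-164\right) = 34826 - - \frac{164}{73} = 34826 + \frac{164}{73} = \frac{2542462}{73}$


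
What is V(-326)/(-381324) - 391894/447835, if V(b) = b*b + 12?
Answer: -49259518534/42692558385 ≈ -1.1538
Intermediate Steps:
V(b) = 12 + b² (V(b) = b² + 12 = 12 + b²)
V(-326)/(-381324) - 391894/447835 = (12 + (-326)²)/(-381324) - 391894/447835 = (12 + 106276)*(-1/381324) - 391894*1/447835 = 106288*(-1/381324) - 391894/447835 = -26572/95331 - 391894/447835 = -49259518534/42692558385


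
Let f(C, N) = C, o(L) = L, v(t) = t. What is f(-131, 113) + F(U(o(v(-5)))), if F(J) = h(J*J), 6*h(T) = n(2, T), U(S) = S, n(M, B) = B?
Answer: -761/6 ≈ -126.83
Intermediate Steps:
h(T) = T/6
F(J) = J²/6 (F(J) = (J*J)/6 = J²/6)
f(-131, 113) + F(U(o(v(-5)))) = -131 + (⅙)*(-5)² = -131 + (⅙)*25 = -131 + 25/6 = -761/6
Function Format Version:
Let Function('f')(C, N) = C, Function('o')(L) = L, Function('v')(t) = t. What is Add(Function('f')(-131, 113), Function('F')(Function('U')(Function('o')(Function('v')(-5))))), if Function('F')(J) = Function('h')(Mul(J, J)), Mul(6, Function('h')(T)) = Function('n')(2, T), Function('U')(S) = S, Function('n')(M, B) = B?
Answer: Rational(-761, 6) ≈ -126.83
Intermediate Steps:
Function('h')(T) = Mul(Rational(1, 6), T)
Function('F')(J) = Mul(Rational(1, 6), Pow(J, 2)) (Function('F')(J) = Mul(Rational(1, 6), Mul(J, J)) = Mul(Rational(1, 6), Pow(J, 2)))
Add(Function('f')(-131, 113), Function('F')(Function('U')(Function('o')(Function('v')(-5))))) = Add(-131, Mul(Rational(1, 6), Pow(-5, 2))) = Add(-131, Mul(Rational(1, 6), 25)) = Add(-131, Rational(25, 6)) = Rational(-761, 6)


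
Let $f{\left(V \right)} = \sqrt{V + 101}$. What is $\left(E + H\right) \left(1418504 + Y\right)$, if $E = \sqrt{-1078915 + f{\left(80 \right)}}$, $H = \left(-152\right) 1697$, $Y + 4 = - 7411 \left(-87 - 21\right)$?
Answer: $-572348846272 + 2218888 i \sqrt{1078915 - \sqrt{181}} \approx -5.7235 \cdot 10^{11} + 2.3048 \cdot 10^{9} i$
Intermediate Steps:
$Y = 800384$ ($Y = -4 - 7411 \left(-87 - 21\right) = -4 - -800388 = -4 + 800388 = 800384$)
$f{\left(V \right)} = \sqrt{101 + V}$
$H = -257944$
$E = \sqrt{-1078915 + \sqrt{181}}$ ($E = \sqrt{-1078915 + \sqrt{101 + 80}} = \sqrt{-1078915 + \sqrt{181}} \approx 1038.7 i$)
$\left(E + H\right) \left(1418504 + Y\right) = \left(\sqrt{-1078915 + \sqrt{181}} - 257944\right) \left(1418504 + 800384\right) = \left(-257944 + \sqrt{-1078915 + \sqrt{181}}\right) 2218888 = -572348846272 + 2218888 \sqrt{-1078915 + \sqrt{181}}$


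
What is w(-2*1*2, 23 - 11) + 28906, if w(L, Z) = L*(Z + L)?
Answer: 28874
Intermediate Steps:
w(L, Z) = L*(L + Z)
w(-2*1*2, 23 - 11) + 28906 = (-2*1*2)*(-2*1*2 + (23 - 11)) + 28906 = (-2*2)*(-2*2 + 12) + 28906 = -4*(-4 + 12) + 28906 = -4*8 + 28906 = -32 + 28906 = 28874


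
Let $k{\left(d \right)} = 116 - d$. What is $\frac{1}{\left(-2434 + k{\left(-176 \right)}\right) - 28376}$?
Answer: $- \frac{1}{30518} \approx -3.2768 \cdot 10^{-5}$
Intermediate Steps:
$\frac{1}{\left(-2434 + k{\left(-176 \right)}\right) - 28376} = \frac{1}{\left(-2434 + \left(116 - -176\right)\right) - 28376} = \frac{1}{\left(-2434 + \left(116 + 176\right)\right) - 28376} = \frac{1}{\left(-2434 + 292\right) - 28376} = \frac{1}{-2142 - 28376} = \frac{1}{-30518} = - \frac{1}{30518}$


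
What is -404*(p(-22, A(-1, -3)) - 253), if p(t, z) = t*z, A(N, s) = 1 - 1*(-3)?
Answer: 137764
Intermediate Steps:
A(N, s) = 4 (A(N, s) = 1 + 3 = 4)
-404*(p(-22, A(-1, -3)) - 253) = -404*(-22*4 - 253) = -404*(-88 - 253) = -404*(-341) = 137764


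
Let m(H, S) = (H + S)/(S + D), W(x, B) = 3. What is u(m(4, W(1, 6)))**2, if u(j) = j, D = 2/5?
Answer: 1225/289 ≈ 4.2388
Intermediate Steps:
D = 2/5 (D = 2*(1/5) = 2/5 ≈ 0.40000)
m(H, S) = (H + S)/(2/5 + S) (m(H, S) = (H + S)/(S + 2/5) = (H + S)/(2/5 + S))
u(m(4, W(1, 6)))**2 = (5*(4 + 3)/(2 + 5*3))**2 = (5*7/(2 + 15))**2 = (5*7/17)**2 = (5*(1/17)*7)**2 = (35/17)**2 = 1225/289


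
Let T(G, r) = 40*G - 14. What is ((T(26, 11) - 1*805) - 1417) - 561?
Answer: -1757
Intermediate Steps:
T(G, r) = -14 + 40*G
((T(26, 11) - 1*805) - 1417) - 561 = (((-14 + 40*26) - 1*805) - 1417) - 561 = (((-14 + 1040) - 805) - 1417) - 561 = ((1026 - 805) - 1417) - 561 = (221 - 1417) - 561 = -1196 - 561 = -1757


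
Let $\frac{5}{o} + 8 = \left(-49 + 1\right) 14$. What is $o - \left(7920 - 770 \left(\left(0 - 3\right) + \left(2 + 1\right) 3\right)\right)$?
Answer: $- \frac{448801}{136} \approx -3300.0$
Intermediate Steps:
$o = - \frac{1}{136}$ ($o = \frac{5}{-8 + \left(-49 + 1\right) 14} = \frac{5}{-8 - 672} = \frac{5}{-680} = 5 \left(- \frac{1}{680}\right) = - \frac{1}{136} \approx -0.0073529$)
$o - \left(7920 - 770 \left(\left(0 - 3\right) + \left(2 + 1\right) 3\right)\right) = - \frac{1}{136} - \left(7920 - 770 \left(\left(0 - 3\right) + \left(2 + 1\right) 3\right)\right) = - \frac{1}{136} - \left(7920 - 770 \left(-3 + 3 \cdot 3\right)\right) = - \frac{1}{136} - \left(7920 - 770 \left(-3 + 9\right)\right) = - \frac{1}{136} - \left(7920 - 770 \cdot 6\right) = - \frac{1}{136} - \left(7920 - 4620\right) = - \frac{1}{136} - 3300 = - \frac{448801}{136}$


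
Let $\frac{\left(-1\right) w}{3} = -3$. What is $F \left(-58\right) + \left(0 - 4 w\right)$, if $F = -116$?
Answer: $6692$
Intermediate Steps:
$w = 9$ ($w = \left(-3\right) \left(-3\right) = 9$)
$F \left(-58\right) + \left(0 - 4 w\right) = \left(-116\right) \left(-58\right) + \left(0 - 36\right) = 6728 + \left(0 - 36\right) = 6728 - 36 = 6692$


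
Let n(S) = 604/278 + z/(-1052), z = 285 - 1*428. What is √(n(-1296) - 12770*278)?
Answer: I*√18977390734271143/73114 ≈ 1884.2*I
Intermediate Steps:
z = -143 (z = 285 - 428 = -143)
n(S) = 337581/146228 (n(S) = 604/278 - 143/(-1052) = 604*(1/278) - 143*(-1/1052) = 302/139 + 143/1052 = 337581/146228)
√(n(-1296) - 12770*278) = √(337581/146228 - 12770*278) = √(337581/146228 - 3550060) = √(-519117836099/146228) = I*√18977390734271143/73114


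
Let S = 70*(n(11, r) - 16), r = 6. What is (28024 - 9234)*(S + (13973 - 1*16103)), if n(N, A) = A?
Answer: -53175700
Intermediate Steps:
S = -700 (S = 70*(6 - 16) = 70*(-10) = -700)
(28024 - 9234)*(S + (13973 - 1*16103)) = (28024 - 9234)*(-700 + (13973 - 1*16103)) = 18790*(-700 + (13973 - 16103)) = 18790*(-700 - 2130) = 18790*(-2830) = -53175700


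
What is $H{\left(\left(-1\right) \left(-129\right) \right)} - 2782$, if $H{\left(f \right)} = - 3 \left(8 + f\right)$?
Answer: $-3193$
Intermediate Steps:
$H{\left(f \right)} = -24 - 3 f$
$H{\left(\left(-1\right) \left(-129\right) \right)} - 2782 = \left(-24 - 3 \left(\left(-1\right) \left(-129\right)\right)\right) - 2782 = \left(-24 - 387\right) - 2782 = -411 - 2782 = -3193$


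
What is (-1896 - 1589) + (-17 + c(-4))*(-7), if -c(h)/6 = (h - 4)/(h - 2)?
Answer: -3310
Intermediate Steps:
c(h) = -6*(-4 + h)/(-2 + h) (c(h) = -6*(h - 4)/(h - 2) = -6*(-4 + h)/(-2 + h))
(-1896 - 1589) + (-17 + c(-4))*(-7) = (-1896 - 1589) + (-17 + 6*(4 - 1*(-4))/(-2 - 4))*(-7) = -3485 + (-17 + 6*(4 + 4)/(-6))*(-7) = -3485 + (-17 + 6*(-⅙)*8)*(-7) = -3485 + (-17 - 8)*(-7) = -3485 - 25*(-7) = -3485 + 175 = -3310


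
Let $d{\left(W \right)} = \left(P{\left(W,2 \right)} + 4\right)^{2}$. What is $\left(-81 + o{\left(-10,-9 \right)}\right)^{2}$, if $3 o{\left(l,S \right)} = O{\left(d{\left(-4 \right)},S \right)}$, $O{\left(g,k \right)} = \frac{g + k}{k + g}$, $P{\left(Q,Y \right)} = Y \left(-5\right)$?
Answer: $\frac{58564}{9} \approx 6507.1$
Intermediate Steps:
$P{\left(Q,Y \right)} = - 5 Y$
$d{\left(W \right)} = 36$ ($d{\left(W \right)} = \left(\left(-5\right) 2 + 4\right)^{2} = \left(-10 + 4\right)^{2} = \left(-6\right)^{2} = 36$)
$O{\left(g,k \right)} = 1$ ($O{\left(g,k \right)} = \frac{g + k}{g + k} = 1$)
$o{\left(l,S \right)} = \frac{1}{3}$ ($o{\left(l,S \right)} = \frac{1}{3} \cdot 1 = \frac{1}{3}$)
$\left(-81 + o{\left(-10,-9 \right)}\right)^{2} = \left(-81 + \frac{1}{3}\right)^{2} = \left(- \frac{242}{3}\right)^{2} = \frac{58564}{9}$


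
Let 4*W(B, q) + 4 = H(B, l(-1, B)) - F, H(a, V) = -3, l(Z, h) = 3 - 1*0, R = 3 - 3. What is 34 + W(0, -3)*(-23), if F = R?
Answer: 297/4 ≈ 74.250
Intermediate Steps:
R = 0
l(Z, h) = 3 (l(Z, h) = 3 + 0 = 3)
F = 0
W(B, q) = -7/4 (W(B, q) = -1 + (-3 - 1*0)/4 = -1 + (-3 + 0)/4 = -1 + (¼)*(-3) = -1 - ¾ = -7/4)
34 + W(0, -3)*(-23) = 34 - 7/4*(-23) = 34 + 161/4 = 297/4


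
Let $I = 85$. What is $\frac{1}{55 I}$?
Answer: $\frac{1}{4675} \approx 0.0002139$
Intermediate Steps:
$\frac{1}{55 I} = \frac{1}{55 \cdot 85} = \frac{1}{4675}$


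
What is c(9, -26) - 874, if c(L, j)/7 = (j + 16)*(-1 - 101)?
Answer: 6266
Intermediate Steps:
c(L, j) = -11424 - 714*j (c(L, j) = 7*((j + 16)*(-1 - 101)) = 7*((16 + j)*(-102)) = 7*(-1632 - 102*j) = -11424 - 714*j)
c(9, -26) - 874 = (-11424 - 714*(-26)) - 874 = (-11424 + 18564) - 874 = 7140 - 874 = 6266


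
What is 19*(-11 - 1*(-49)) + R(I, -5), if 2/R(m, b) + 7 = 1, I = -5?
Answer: 2165/3 ≈ 721.67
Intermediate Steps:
R(m, b) = -1/3 (R(m, b) = 2/(-7 + 1) = 2/(-6) = 2*(-1/6) = -1/3)
19*(-11 - 1*(-49)) + R(I, -5) = 19*(-11 - 1*(-49)) - 1/3 = 19*(-11 + 49) - 1/3 = 19*38 - 1/3 = 722 - 1/3 = 2165/3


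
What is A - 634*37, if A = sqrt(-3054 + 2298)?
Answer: -23458 + 6*I*sqrt(21) ≈ -23458.0 + 27.495*I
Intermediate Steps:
A = 6*I*sqrt(21) (A = sqrt(-756) = 6*I*sqrt(21) ≈ 27.495*I)
A - 634*37 = 6*I*sqrt(21) - 634*37 = 6*I*sqrt(21) - 1*23458 = 6*I*sqrt(21) - 23458 = -23458 + 6*I*sqrt(21)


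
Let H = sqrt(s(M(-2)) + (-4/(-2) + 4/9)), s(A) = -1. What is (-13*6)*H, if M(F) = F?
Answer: -26*sqrt(13) ≈ -93.744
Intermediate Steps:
H = sqrt(13)/3 (H = sqrt(-1 + (-4/(-2) + 4/9)) = sqrt(-1 + (-4*(-1/2) + 4*(1/9))) = sqrt(-1 + (2 + 4/9)) = sqrt(-1 + 22/9) = sqrt(13/9) = sqrt(13)/3 ≈ 1.2019)
(-13*6)*H = (-13*6)*(sqrt(13)/3) = -26*sqrt(13)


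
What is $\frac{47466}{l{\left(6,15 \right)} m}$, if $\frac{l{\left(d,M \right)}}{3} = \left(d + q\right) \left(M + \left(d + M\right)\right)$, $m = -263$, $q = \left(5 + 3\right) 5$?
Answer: $- \frac{879}{24196} \approx -0.036328$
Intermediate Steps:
$q = 40$ ($q = 8 \cdot 5 = 40$)
$l{\left(d,M \right)} = 3 \left(40 + d\right) \left(d + 2 M\right)$ ($l{\left(d,M \right)} = 3 \left(d + 40\right) \left(M + \left(d + M\right)\right) = 3 \left(40 + d\right) \left(M + \left(M + d\right)\right) = 3 \left(40 + d\right) \left(d + 2 M\right)$)
$\frac{47466}{l{\left(6,15 \right)} m} = \frac{47466}{\left(3 \cdot 6^{2} + 120 \cdot 6 + 240 \cdot 15 + 6 \cdot 15 \cdot 6\right) \left(-263\right)} = \frac{47466}{\left(3 \cdot 36 + 720 + 3600 + 540\right) \left(-263\right)} = \frac{47466}{\left(108 + 720 + 3600 + 540\right) \left(-263\right)} = \frac{47466}{4968 \left(-263\right)} = \frac{47466}{-1306584} = 47466 \left(- \frac{1}{1306584}\right) = - \frac{879}{24196}$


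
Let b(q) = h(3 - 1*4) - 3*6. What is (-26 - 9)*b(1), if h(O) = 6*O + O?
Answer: 875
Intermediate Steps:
h(O) = 7*O
b(q) = -25 (b(q) = 7*(3 - 1*4) - 3*6 = 7*(3 - 4) - 18 = 7*(-1) - 18 = -7 - 18 = -25)
(-26 - 9)*b(1) = (-26 - 9)*(-25) = -35*(-25) = 875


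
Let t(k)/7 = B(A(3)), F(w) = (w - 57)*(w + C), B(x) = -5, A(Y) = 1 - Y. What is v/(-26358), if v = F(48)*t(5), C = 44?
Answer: -210/191 ≈ -1.0995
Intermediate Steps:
F(w) = (-57 + w)*(44 + w) (F(w) = (w - 57)*(w + 44) = (-57 + w)*(44 + w))
t(k) = -35 (t(k) = 7*(-5) = -35)
v = 28980 (v = (-2508 + 48² - 13*48)*(-35) = (-2508 + 2304 - 624)*(-35) = -828*(-35) = 28980)
v/(-26358) = 28980/(-26358) = 28980*(-1/26358) = -210/191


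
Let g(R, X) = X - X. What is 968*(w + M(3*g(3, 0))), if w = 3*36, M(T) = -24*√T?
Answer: 104544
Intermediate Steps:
g(R, X) = 0
w = 108
968*(w + M(3*g(3, 0))) = 968*(108 - 24*√(3*0)) = 968*(108 - 24*√0) = 968*(108 - 24*0) = 968*(108 + 0) = 968*108 = 104544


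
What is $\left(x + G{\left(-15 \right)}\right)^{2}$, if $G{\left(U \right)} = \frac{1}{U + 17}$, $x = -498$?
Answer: $\frac{990025}{4} \approx 2.4751 \cdot 10^{5}$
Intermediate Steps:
$G{\left(U \right)} = \frac{1}{17 + U}$
$\left(x + G{\left(-15 \right)}\right)^{2} = \left(-498 + \frac{1}{17 - 15}\right)^{2} = \left(-498 + \frac{1}{2}\right)^{2} = \left(- \frac{995}{2}\right)^{2} = \frac{990025}{4}$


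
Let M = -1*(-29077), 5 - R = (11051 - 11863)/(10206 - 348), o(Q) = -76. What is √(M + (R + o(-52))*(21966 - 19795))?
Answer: I*√3034090458870/4929 ≈ 353.39*I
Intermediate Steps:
R = 25051/4929 (R = 5 - (11051 - 11863)/(10206 - 348) = 5 - (-812)/9858 = 5 - 1*(-406/4929) = 5 + 406/4929 = 25051/4929 ≈ 5.0824)
M = 29077
√(M + (R + o(-52))*(21966 - 19795)) = √(29077 + (25051/4929 - 76)*(21966 - 19795)) = √(29077 - 349553/4929*2171) = √(29077 - 758879563/4929) = √(-615559030/4929) = I*√3034090458870/4929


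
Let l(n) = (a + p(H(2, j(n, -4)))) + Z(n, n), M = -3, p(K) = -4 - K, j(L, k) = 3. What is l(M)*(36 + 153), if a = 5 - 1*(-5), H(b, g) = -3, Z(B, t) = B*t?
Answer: 3402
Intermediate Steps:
a = 10 (a = 5 + 5 = 10)
l(n) = 9 + n² (l(n) = (10 + (-4 - 1*(-3))) + n*n = (10 + (-4 + 3)) + n² = (10 - 1) + n² = 9 + n²)
l(M)*(36 + 153) = (9 + (-3)²)*(36 + 153) = (9 + 9)*189 = 18*189 = 3402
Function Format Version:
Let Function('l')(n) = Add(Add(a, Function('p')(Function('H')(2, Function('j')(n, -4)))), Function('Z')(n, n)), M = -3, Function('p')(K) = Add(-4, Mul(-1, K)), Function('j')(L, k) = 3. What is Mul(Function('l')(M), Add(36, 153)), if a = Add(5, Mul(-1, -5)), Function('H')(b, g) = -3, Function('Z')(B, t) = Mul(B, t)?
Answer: 3402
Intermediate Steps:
a = 10 (a = Add(5, 5) = 10)
Function('l')(n) = Add(9, Pow(n, 2)) (Function('l')(n) = Add(Add(10, Add(-4, Mul(-1, -3))), Mul(n, n)) = Add(Add(10, Add(-4, 3)), Pow(n, 2)) = Add(Add(10, -1), Pow(n, 2)) = Add(9, Pow(n, 2)))
Mul(Function('l')(M), Add(36, 153)) = Mul(Add(9, Pow(-3, 2)), Add(36, 153)) = Mul(Add(9, 9), 189) = Mul(18, 189) = 3402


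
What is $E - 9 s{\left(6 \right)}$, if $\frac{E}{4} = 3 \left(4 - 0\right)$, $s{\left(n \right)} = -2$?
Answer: $66$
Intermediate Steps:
$E = 48$ ($E = 4 \cdot 3 \left(4 - 0\right) = 4 \cdot 3 \left(4 + 0\right) = 4 \cdot 3 \cdot 4 = 4 \cdot 12 = 48$)
$E - 9 s{\left(6 \right)} = 48 - -18 = 48 + 18 = 66$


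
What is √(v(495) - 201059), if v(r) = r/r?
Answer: I*√201058 ≈ 448.4*I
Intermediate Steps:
v(r) = 1
√(v(495) - 201059) = √(1 - 201059) = √(-201058) = I*√201058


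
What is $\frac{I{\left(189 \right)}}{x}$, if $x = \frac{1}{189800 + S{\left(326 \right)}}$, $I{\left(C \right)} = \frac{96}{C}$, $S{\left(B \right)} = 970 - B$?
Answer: $\frac{6094208}{63} \approx 96734.0$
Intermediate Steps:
$x = \frac{1}{190444}$ ($x = \frac{1}{189800 + \left(970 - 326\right)} = \frac{1}{189800 + 644} = \frac{1}{190444} \approx 5.2509 \cdot 10^{-6}$)
$\frac{I{\left(189 \right)}}{x} = \frac{96}{189} \frac{1}{\frac{1}{190444}} = 96 \cdot \frac{1}{189} \cdot 190444 = \frac{32}{63} \cdot 190444 = \frac{6094208}{63}$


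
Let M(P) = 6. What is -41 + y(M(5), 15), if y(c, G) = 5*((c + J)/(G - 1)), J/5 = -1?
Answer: -569/14 ≈ -40.643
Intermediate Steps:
J = -5 (J = 5*(-1) = -5)
y(c, G) = 5*(-5 + c)/(-1 + G) (y(c, G) = 5*((c - 5)/(G - 1)) = 5*((-5 + c)/(-1 + G)) = 5*(-5 + c)/(-1 + G))
-41 + y(M(5), 15) = -41 + 5*(-5 + 6)/(-1 + 15) = -41 + 5*1/14 = -41 + 5*(1/14)*1 = -41 + 5/14 = -569/14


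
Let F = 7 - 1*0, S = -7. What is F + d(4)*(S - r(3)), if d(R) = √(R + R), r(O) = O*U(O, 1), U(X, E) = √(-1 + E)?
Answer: 7 - 14*√2 ≈ -12.799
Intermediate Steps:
r(O) = 0 (r(O) = O*√(-1 + 1) = O*√0 = O*0 = 0)
d(R) = √2*√R (d(R) = √(2*R) = √2*√R)
F = 7 (F = 7 + 0 = 7)
F + d(4)*(S - r(3)) = 7 + (√2*√4)*(-7 - 1*0) = 7 + (√2*2)*(-7 + 0) = 7 + (2*√2)*(-7) = 7 - 14*√2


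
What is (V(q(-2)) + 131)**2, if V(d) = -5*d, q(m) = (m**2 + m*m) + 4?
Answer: 5041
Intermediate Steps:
q(m) = 4 + 2*m**2 (q(m) = (m**2 + m**2) + 4 = 2*m**2 + 4 = 4 + 2*m**2)
(V(q(-2)) + 131)**2 = (-5*(4 + 2*(-2)**2) + 131)**2 = (-5*(4 + 2*4) + 131)**2 = (-5*(4 + 8) + 131)**2 = (-5*12 + 131)**2 = (-60 + 131)**2 = 71**2 = 5041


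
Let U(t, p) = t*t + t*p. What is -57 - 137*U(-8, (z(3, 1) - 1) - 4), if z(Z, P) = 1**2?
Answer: -13209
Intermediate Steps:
z(Z, P) = 1
U(t, p) = t**2 + p*t
-57 - 137*U(-8, (z(3, 1) - 1) - 4) = -57 - (-1096)*(((1 - 1) - 4) - 8) = -57 - (-1096)*((0 - 4) - 8) = -57 - (-1096)*(-4 - 8) = -57 - (-1096)*(-12) = -57 - 137*96 = -57 - 13152 = -13209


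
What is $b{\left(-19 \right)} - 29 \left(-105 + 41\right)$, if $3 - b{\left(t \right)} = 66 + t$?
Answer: $1812$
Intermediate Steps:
$b{\left(t \right)} = -63 - t$ ($b{\left(t \right)} = 3 - \left(66 + t\right) = -63 - t$)
$b{\left(-19 \right)} - 29 \left(-105 + 41\right) = \left(-63 - -19\right) - 29 \left(-105 + 41\right) = \left(-63 + 19\right) - 29 \left(-64\right) = -44 - -1856 = -44 + 1856 = 1812$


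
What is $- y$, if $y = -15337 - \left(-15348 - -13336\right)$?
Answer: $13325$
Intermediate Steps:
$y = -13325$ ($y = -15337 - \left(-15348 + 13336\right) = -15337 - -2012 = -15337 + 2012 = -13325$)
$- y = \left(-1\right) \left(-13325\right) = 13325$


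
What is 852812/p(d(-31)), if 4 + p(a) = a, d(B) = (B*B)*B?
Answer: -852812/29795 ≈ -28.623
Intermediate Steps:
d(B) = B**3 (d(B) = B**2*B = B**3)
p(a) = -4 + a
852812/p(d(-31)) = 852812/(-4 + (-31)**3) = 852812/(-4 - 29791) = 852812/(-29795) = 852812*(-1/29795) = -852812/29795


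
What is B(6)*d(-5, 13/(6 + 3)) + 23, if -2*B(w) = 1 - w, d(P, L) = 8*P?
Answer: -77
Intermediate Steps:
B(w) = -½ + w/2 (B(w) = -(1 - w)/2 = -½ + w/2)
B(6)*d(-5, 13/(6 + 3)) + 23 = (-½ + (½)*6)*(8*(-5)) + 23 = (-½ + 3)*(-40) + 23 = (5/2)*(-40) + 23 = -100 + 23 = -77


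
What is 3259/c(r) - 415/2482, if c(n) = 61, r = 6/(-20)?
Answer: 8063523/151402 ≈ 53.259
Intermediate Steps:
r = -3/10 (r = 6*(-1/20) = -3/10 ≈ -0.30000)
3259/c(r) - 415/2482 = 3259/61 - 415/2482 = 8063523/151402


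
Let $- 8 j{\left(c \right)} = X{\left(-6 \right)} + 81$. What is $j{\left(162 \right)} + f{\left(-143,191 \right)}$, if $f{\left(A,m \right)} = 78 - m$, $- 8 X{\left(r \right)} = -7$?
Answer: $- \frac{7887}{64} \approx -123.23$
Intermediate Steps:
$X{\left(r \right)} = \frac{7}{8}$ ($X{\left(r \right)} = \left(- \frac{1}{8}\right) \left(-7\right) = \frac{7}{8}$)
$j{\left(c \right)} = - \frac{655}{64}$ ($j{\left(c \right)} = - \frac{\frac{7}{8} + 81}{8} = \left(- \frac{1}{8}\right) \frac{655}{8} = - \frac{655}{64}$)
$j{\left(162 \right)} + f{\left(-143,191 \right)} = - \frac{655}{64} + \left(78 - 191\right) = - \frac{655}{64} - 113 = - \frac{7887}{64}$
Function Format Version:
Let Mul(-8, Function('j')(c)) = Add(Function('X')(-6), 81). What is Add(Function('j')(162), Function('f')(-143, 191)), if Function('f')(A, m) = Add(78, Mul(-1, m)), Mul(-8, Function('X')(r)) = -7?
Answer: Rational(-7887, 64) ≈ -123.23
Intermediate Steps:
Function('X')(r) = Rational(7, 8) (Function('X')(r) = Mul(Rational(-1, 8), -7) = Rational(7, 8))
Function('j')(c) = Rational(-655, 64) (Function('j')(c) = Mul(Rational(-1, 8), Add(Rational(7, 8), 81)) = Mul(Rational(-1, 8), Rational(655, 8)) = Rational(-655, 64))
Add(Function('j')(162), Function('f')(-143, 191)) = Add(Rational(-655, 64), Add(78, Mul(-1, 191))) = Add(Rational(-655, 64), Add(78, -191)) = Add(Rational(-655, 64), -113) = Rational(-7887, 64)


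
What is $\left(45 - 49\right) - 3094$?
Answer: $-3098$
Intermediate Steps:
$\left(45 - 49\right) - 3094 = -4 - 3094 = -3098$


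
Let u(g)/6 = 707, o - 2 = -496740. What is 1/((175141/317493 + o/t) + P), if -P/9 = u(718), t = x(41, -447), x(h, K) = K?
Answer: -47306457/1753469540059 ≈ -2.6979e-5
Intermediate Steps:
o = -496738 (o = 2 - 496740 = -496738)
u(g) = 4242 (u(g) = 6*707 = 4242)
t = -447
P = -38178 (P = -9*4242 = -38178)
1/((175141/317493 + o/t) + P) = 1/((175141/317493 - 496738/(-447)) - 38178) = 1/((175141*(1/317493) - 496738*(-1/447)) - 38178) = 1/((175141/317493 + 496738/447) - 38178) = 1/(52596375287/47306457 - 38178) = 1/(-1753469540059/47306457) = -47306457/1753469540059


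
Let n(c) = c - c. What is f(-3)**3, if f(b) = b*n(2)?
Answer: 0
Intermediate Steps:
n(c) = 0
f(b) = 0 (f(b) = b*0 = 0)
f(-3)**3 = 0**3 = 0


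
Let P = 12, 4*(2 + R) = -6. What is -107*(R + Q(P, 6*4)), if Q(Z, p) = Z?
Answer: -1819/2 ≈ -909.50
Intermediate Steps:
R = -7/2 (R = -2 + (1/4)*(-6) = -2 - 3/2 = -7/2 ≈ -3.5000)
-107*(R + Q(P, 6*4)) = -107*(-7/2 + 12) = -107*17/2 = -1819/2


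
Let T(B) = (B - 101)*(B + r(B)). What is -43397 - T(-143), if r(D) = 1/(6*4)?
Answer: -469673/6 ≈ -78279.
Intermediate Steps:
r(D) = 1/24
T(B) = (-101 + B)*(1/24 + B) (T(B) = (B - 101)*(B + 1/24) = (-101 + B)*(1/24 + B))
-43397 - T(-143) = -43397 - (-101/24 + (-143)**2 - 2423/24*(-143)) = -43397 - (-101/24 + 20449 + 346489/24) = -43397 - 1*209291/6 = -43397 - 209291/6 = -469673/6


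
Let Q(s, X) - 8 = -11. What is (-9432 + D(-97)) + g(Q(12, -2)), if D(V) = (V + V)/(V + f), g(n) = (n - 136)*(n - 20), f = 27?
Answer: -218128/35 ≈ -6232.2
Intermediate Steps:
Q(s, X) = -3 (Q(s, X) = 8 - 11 = -3)
g(n) = (-136 + n)*(-20 + n)
D(V) = 2*V/(27 + V) (D(V) = (V + V)/(V + 27) = (2*V)/(27 + V) = 2*V/(27 + V))
(-9432 + D(-97)) + g(Q(12, -2)) = (-9432 + 2*(-97)/(27 - 97)) + (2720 + (-3)**2 - 156*(-3)) = (-9432 + 2*(-97)/(-70)) + (2720 + 9 + 468) = (-9432 + 2*(-97)*(-1/70)) + 3197 = (-9432 + 97/35) + 3197 = -330023/35 + 3197 = -218128/35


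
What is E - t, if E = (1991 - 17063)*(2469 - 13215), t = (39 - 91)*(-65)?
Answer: 161960332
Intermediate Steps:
t = 3380 (t = -52*(-65) = 3380)
E = 161963712 (E = -15072*(-10746) = 161963712)
E - t = 161963712 - 1*3380 = 161963712 - 3380 = 161960332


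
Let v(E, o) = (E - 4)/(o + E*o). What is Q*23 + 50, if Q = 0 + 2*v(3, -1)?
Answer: 123/2 ≈ 61.500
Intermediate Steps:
v(E, o) = (-4 + E)/(o + E*o)
Q = 1/2 (Q = 0 + 2*((-4 + 3)/((-1)*(1 + 3))) = 0 + 2*(-1*(-1)/4) = 0 + 2*(-1*1/4*(-1)) = 0 + 2*(1/4) = 0 + 1/2 = 1/2 ≈ 0.50000)
Q*23 + 50 = (1/2)*23 + 50 = 23/2 + 50 = 123/2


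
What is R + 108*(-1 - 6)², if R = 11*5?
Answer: 5347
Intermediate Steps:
R = 55
R + 108*(-1 - 6)² = 55 + 108*(-1 - 6)² = 55 + 108*(-7)² = 55 + 108*49 = 55 + 5292 = 5347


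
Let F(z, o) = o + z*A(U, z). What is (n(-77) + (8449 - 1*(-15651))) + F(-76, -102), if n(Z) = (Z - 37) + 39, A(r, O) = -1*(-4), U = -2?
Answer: 23619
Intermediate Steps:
A(r, O) = 4
F(z, o) = o + 4*z (F(z, o) = o + z*4 = o + 4*z)
n(Z) = 2 + Z (n(Z) = (-37 + Z) + 39 = 2 + Z)
(n(-77) + (8449 - 1*(-15651))) + F(-76, -102) = ((2 - 77) + (8449 - 1*(-15651))) + (-102 + 4*(-76)) = (-75 + (8449 + 15651)) + (-102 - 304) = (-75 + 24100) - 406 = 24025 - 406 = 23619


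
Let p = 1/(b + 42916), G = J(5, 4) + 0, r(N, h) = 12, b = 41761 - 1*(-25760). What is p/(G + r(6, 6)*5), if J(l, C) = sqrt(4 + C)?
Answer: 15/99172426 - sqrt(2)/198344852 ≈ 1.4412e-7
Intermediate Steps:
b = 67521 (b = 41761 + 25760 = 67521)
G = 2*sqrt(2) (G = sqrt(4 + 4) + 0 = sqrt(8) + 0 = 2*sqrt(2) + 0 = 2*sqrt(2) ≈ 2.8284)
p = 1/110437 (p = 1/(67521 + 42916) = 1/110437 ≈ 9.0549e-6)
p/(G + r(6, 6)*5) = 1/(110437*(2*sqrt(2) + 12*5)) = 1/(110437*(2*sqrt(2) + 60)) = 1/(110437*(60 + 2*sqrt(2)))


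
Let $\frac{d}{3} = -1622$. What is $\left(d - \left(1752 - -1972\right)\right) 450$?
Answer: $-3865500$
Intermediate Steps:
$d = -4866$ ($d = 3 \left(-1622\right) = -4866$)
$\left(d - \left(1752 - -1972\right)\right) 450 = \left(-4866 - \left(1752 - -1972\right)\right) 450 = \left(-4866 - \left(1752 + 1972\right)\right) 450 = \left(-4866 - 3724\right) 450 = \left(-8590\right) 450 = -3865500$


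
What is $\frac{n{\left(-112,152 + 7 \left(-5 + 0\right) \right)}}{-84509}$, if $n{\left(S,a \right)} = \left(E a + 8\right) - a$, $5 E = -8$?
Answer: $\frac{1481}{422545} \approx 0.003505$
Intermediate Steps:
$E = - \frac{8}{5}$ ($E = \frac{1}{5} \left(-8\right) = - \frac{8}{5} \approx -1.6$)
$n{\left(S,a \right)} = 8 - \frac{13 a}{5}$ ($n{\left(S,a \right)} = \left(- \frac{8 a}{5} + 8\right) - a = \left(8 - \frac{8 a}{5}\right) - a = 8 - \frac{13 a}{5}$)
$\frac{n{\left(-112,152 + 7 \left(-5 + 0\right) \right)}}{-84509} = \frac{8 - \frac{13 \left(152 + 7 \left(-5 + 0\right)\right)}{5}}{-84509} = \left(8 - \frac{13 \left(152 + 7 \left(-5\right)\right)}{5}\right) \left(- \frac{1}{84509}\right) = \left(8 - \frac{13 \left(152 - 35\right)}{5}\right) \left(- \frac{1}{84509}\right) = \left(8 - \frac{1521}{5}\right) \left(- \frac{1}{84509}\right) = \left(- \frac{1481}{5}\right) \left(- \frac{1}{84509}\right) = \frac{1481}{422545}$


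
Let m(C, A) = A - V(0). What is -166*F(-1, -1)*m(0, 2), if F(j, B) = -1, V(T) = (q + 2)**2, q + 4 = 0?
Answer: -332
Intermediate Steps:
q = -4 (q = -4 + 0 = -4)
V(T) = 4 (V(T) = (-4 + 2)**2 = (-2)**2 = 4)
m(C, A) = -4 + A (m(C, A) = A - 1*4 = A - 4 = -4 + A)
-166*F(-1, -1)*m(0, 2) = -(-166)*(-4 + 2) = -(-166)*(-2) = -166*2 = -332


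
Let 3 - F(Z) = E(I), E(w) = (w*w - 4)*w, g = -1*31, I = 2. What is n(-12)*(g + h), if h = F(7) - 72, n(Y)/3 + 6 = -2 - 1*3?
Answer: 3300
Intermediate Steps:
g = -31
n(Y) = -33 (n(Y) = -18 + 3*(-2 - 1*3) = -18 + 3*(-2 - 3) = -18 + 3*(-5) = -18 - 15 = -33)
E(w) = w*(-4 + w²) (E(w) = (w² - 4)*w = (-4 + w²)*w = w*(-4 + w²))
F(Z) = 3 (F(Z) = 3 - 2*(-4 + 2²) = 3 - 2*(-4 + 4) = 3 - 2*0 = 3 - 1*0 = 3 + 0 = 3)
h = -69 (h = 3 - 72 = -69)
n(-12)*(g + h) = -33*(-31 - 69) = -33*(-100) = 3300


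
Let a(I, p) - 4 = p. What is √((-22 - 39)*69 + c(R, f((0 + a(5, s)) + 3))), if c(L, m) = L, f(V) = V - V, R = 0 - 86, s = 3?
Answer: I*√4295 ≈ 65.536*I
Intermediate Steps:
R = -86
a(I, p) = 4 + p
f(V) = 0
√((-22 - 39)*69 + c(R, f((0 + a(5, s)) + 3))) = √((-22 - 39)*69 - 86) = √(-61*69 - 86) = √(-4209 - 86) = √(-4295) = I*√4295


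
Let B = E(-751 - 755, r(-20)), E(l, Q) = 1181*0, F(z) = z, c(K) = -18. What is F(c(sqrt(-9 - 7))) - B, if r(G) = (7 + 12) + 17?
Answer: -18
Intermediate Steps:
r(G) = 36 (r(G) = 19 + 17 = 36)
E(l, Q) = 0
B = 0
F(c(sqrt(-9 - 7))) - B = -18 - 1*0 = -18 + 0 = -18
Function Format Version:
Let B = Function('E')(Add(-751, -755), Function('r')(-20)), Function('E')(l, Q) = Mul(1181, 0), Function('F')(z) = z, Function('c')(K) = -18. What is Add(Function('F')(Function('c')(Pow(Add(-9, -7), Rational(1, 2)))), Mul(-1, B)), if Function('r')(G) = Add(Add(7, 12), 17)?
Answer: -18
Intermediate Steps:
Function('r')(G) = 36 (Function('r')(G) = Add(19, 17) = 36)
Function('E')(l, Q) = 0
B = 0
Add(Function('F')(Function('c')(Pow(Add(-9, -7), Rational(1, 2)))), Mul(-1, B)) = Add(-18, Mul(-1, 0)) = Add(-18, 0) = -18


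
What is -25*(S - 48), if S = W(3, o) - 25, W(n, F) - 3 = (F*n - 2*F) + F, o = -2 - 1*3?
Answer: 2000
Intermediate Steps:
o = -5 (o = -2 - 3 = -5)
W(n, F) = 3 - F + F*n (W(n, F) = 3 + ((F*n - 2*F) + F) = 3 + ((-2*F + F*n) + F) = 3 + (-F + F*n) = 3 - F + F*n)
S = -32 (S = (3 - 1*(-5) - 5*3) - 25 = (3 + 5 - 15) - 25 = -7 - 25 = -32)
-25*(S - 48) = -25*(-32 - 48) = -25*(-80) = 2000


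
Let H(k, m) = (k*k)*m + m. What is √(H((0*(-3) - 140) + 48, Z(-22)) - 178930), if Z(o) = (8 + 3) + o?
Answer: I*√272045 ≈ 521.58*I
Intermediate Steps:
Z(o) = 11 + o
H(k, m) = m + m*k² (H(k, m) = k²*m + m = m*k² + m = m + m*k²)
√(H((0*(-3) - 140) + 48, Z(-22)) - 178930) = √((11 - 22)*(1 + ((0*(-3) - 140) + 48)²) - 178930) = √(-11*(1 + ((0 - 140) + 48)²) - 178930) = √(-11*(1 + (-140 + 48)²) - 178930) = √(-11*(1 + (-92)²) - 178930) = √(-11*(1 + 8464) - 178930) = √(-11*8465 - 178930) = √(-93115 - 178930) = √(-272045) = I*√272045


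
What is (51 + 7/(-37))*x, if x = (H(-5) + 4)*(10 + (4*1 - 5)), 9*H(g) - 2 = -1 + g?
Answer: 60160/37 ≈ 1625.9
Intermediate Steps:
H(g) = ⅑ + g/9 (H(g) = 2/9 + (-1 + g)/9 = 2/9 + (-⅑ + g/9) = ⅑ + g/9)
x = 32 (x = ((⅑ + (⅑)*(-5)) + 4)*(10 + (4*1 - 5)) = ((⅑ - 5/9) + 4)*(10 + (4 - 5)) = (-4/9 + 4)*(10 - 1) = (32/9)*9 = 32)
(51 + 7/(-37))*x = (51 + 7/(-37))*32 = (51 + 7*(-1/37))*32 = (51 - 7/37)*32 = (1880/37)*32 = 60160/37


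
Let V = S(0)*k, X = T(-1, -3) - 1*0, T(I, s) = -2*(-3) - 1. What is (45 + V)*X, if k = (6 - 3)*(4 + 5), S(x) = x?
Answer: 225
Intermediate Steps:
T(I, s) = 5 (T(I, s) = 6 - 1 = 5)
X = 5 (X = 5 - 1*0 = 5 + 0 = 5)
k = 27 (k = 3*9 = 27)
V = 0 (V = 0*27 = 0)
(45 + V)*X = (45 + 0)*5 = 45*5 = 225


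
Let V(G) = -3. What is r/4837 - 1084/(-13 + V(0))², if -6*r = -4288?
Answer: -3795265/928704 ≈ -4.0866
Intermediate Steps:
r = 2144/3 (r = -⅙*(-4288) = 2144/3 ≈ 714.67)
r/4837 - 1084/(-13 + V(0))² = (2144/3)/4837 - 1084/(-13 - 3)² = (2144/3)*(1/4837) - 1084/((-16)²) = 2144/14511 - 1084/256 = 2144/14511 - 1084*1/256 = 2144/14511 - 271/64 = -3795265/928704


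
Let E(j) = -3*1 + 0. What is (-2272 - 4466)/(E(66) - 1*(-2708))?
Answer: -6738/2705 ≈ -2.4909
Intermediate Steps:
E(j) = -3 (E(j) = -3 + 0 = -3)
(-2272 - 4466)/(E(66) - 1*(-2708)) = (-2272 - 4466)/(-3 - 1*(-2708)) = -6738/(-3 + 2708) = -6738/2705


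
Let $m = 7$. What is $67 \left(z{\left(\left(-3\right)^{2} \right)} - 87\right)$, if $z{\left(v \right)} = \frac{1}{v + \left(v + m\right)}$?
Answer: $- \frac{145658}{25} \approx -5826.3$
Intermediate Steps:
$z{\left(v \right)} = \frac{1}{7 + 2 v}$ ($z{\left(v \right)} = \frac{1}{v + \left(v + 7\right)} = \frac{1}{v + \left(7 + v\right)} = \frac{1}{7 + 2 v}$)
$67 \left(z{\left(\left(-3\right)^{2} \right)} - 87\right) = 67 \left(\frac{1}{7 + 2 \left(-3\right)^{2}} - 87\right) = 67 \left(\frac{1}{7 + 2 \cdot 9} - 87\right) = 67 \left(\frac{1}{7 + 18} - 87\right) = 67 \left(\frac{1}{25} - 87\right) = 67 \left(- \frac{2174}{25}\right) = - \frac{145658}{25}$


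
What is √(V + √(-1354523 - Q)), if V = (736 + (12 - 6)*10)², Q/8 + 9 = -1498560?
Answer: √(633616 + 49*√4429) ≈ 798.05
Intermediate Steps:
Q = -11988552 (Q = -72 + 8*(-1498560) = -72 - 11988480 = -11988552)
V = 633616 (V = (736 + 6*10)² = (736 + 60)² = 796² = 633616)
√(V + √(-1354523 - Q)) = √(633616 + √(-1354523 - 1*(-11988552))) = √(633616 + √(-1354523 + 11988552)) = √(633616 + √10634029) = √(633616 + 49*√4429)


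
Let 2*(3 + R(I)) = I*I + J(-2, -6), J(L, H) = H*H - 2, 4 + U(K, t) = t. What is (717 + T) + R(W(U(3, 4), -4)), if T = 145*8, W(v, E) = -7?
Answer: 3831/2 ≈ 1915.5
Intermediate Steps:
U(K, t) = -4 + t
J(L, H) = -2 + H² (J(L, H) = H² - 2 = -2 + H²)
T = 1160
R(I) = 14 + I²/2 (R(I) = -3 + (I*I + (-2 + (-6)²))/2 = -3 + (I² + (-2 + 36))/2 = -3 + (I² + 34)/2 = -3 + (34 + I²)/2 = -3 + (17 + I²/2) = 14 + I²/2)
(717 + T) + R(W(U(3, 4), -4)) = (717 + 1160) + (14 + (½)*(-7)²) = 1877 + (14 + (½)*49) = 1877 + (14 + 49/2) = 1877 + 77/2 = 3831/2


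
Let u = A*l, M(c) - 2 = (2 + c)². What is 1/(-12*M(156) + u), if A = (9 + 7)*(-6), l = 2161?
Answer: -1/507048 ≈ -1.9722e-6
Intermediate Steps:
M(c) = 2 + (2 + c)²
A = -96 (A = 16*(-6) = -96)
u = -207456 (u = -96*2161 = -207456)
1/(-12*M(156) + u) = 1/(-12*(2 + (2 + 156)²) - 207456) = 1/(-12*(2 + 158²) - 207456) = 1/(-12*(2 + 24964) - 207456) = 1/(-12*24966 - 207456) = 1/(-299592 - 207456) = 1/(-507048) = -1/507048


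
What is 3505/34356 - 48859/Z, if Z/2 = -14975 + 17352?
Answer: -830968517/81664212 ≈ -10.175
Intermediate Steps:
Z = 4754 (Z = 2*(-14975 + 17352) = 2*2377 = 4754)
3505/34356 - 48859/Z = 3505/34356 - 48859/4754 = -830968517/81664212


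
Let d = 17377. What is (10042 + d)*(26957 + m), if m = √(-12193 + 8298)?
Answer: 739133983 + 27419*I*√3895 ≈ 7.3913e+8 + 1.7112e+6*I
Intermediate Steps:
m = I*√3895 (m = √(-3895) = I*√3895 ≈ 62.41*I)
(10042 + d)*(26957 + m) = (10042 + 17377)*(26957 + I*√3895) = 27419*(26957 + I*√3895) = 739133983 + 27419*I*√3895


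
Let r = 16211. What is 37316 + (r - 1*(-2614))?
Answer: 56141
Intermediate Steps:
37316 + (r - 1*(-2614)) = 37316 + (16211 - 1*(-2614)) = 37316 + (16211 + 2614) = 37316 + 18825 = 56141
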